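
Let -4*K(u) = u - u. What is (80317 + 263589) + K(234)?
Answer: 343906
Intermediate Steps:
K(u) = 0 (K(u) = -(u - u)/4 = -1/4*0 = 0)
(80317 + 263589) + K(234) = (80317 + 263589) + 0 = 343906 + 0 = 343906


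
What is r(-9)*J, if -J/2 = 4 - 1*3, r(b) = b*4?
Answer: 72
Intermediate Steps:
r(b) = 4*b
J = -2 (J = -2*(4 - 1*3) = -2*(4 - 3) = -2*1 = -2)
r(-9)*J = (4*(-9))*(-2) = -36*(-2) = 72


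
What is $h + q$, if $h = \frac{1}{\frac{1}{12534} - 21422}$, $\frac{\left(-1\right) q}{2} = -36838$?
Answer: $\frac{19782252581038}{268503347} \approx 73676.0$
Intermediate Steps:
$q = 73676$ ($q = \left(-2\right) \left(-36838\right) = 73676$)
$h = - \frac{12534}{268503347}$ ($h = \frac{1}{\frac{1}{12534} - 21422} = \frac{1}{- \frac{268503347}{12534}} = - \frac{12534}{268503347} \approx -4.6681 \cdot 10^{-5}$)
$h + q = - \frac{12534}{268503347} + 73676 = \frac{19782252581038}{268503347}$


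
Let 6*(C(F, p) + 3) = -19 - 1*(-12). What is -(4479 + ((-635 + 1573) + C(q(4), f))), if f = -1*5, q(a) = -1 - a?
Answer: -32477/6 ≈ -5412.8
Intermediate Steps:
f = -5
C(F, p) = -25/6 (C(F, p) = -3 + (-19 - 1*(-12))/6 = -3 + (-19 + 12)/6 = -3 + (1/6)*(-7) = -3 - 7/6 = -25/6)
-(4479 + ((-635 + 1573) + C(q(4), f))) = -(4479 + ((-635 + 1573) - 25/6)) = -(4479 + (938 - 25/6)) = -(4479 + 5603/6) = -1*32477/6 = -32477/6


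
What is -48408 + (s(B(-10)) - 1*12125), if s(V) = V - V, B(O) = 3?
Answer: -60533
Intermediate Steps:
s(V) = 0
-48408 + (s(B(-10)) - 1*12125) = -48408 + (0 - 1*12125) = -48408 + (0 - 12125) = -48408 - 12125 = -60533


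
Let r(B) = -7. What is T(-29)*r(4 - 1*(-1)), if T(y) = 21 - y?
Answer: -350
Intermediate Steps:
T(-29)*r(4 - 1*(-1)) = (21 - 1*(-29))*(-7) = (21 + 29)*(-7) = 50*(-7) = -350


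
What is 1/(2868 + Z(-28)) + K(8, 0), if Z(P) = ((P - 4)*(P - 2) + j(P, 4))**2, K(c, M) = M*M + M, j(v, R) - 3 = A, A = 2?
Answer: 1/934093 ≈ 1.0706e-6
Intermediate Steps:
j(v, R) = 5 (j(v, R) = 3 + 2 = 5)
K(c, M) = M + M**2 (K(c, M) = M**2 + M = M + M**2)
Z(P) = (5 + (-4 + P)*(-2 + P))**2 (Z(P) = ((P - 4)*(P - 2) + 5)**2 = ((-4 + P)*(-2 + P) + 5)**2 = (5 + (-4 + P)*(-2 + P))**2)
1/(2868 + Z(-28)) + K(8, 0) = 1/(2868 + (13 + (-28)**2 - 6*(-28))**2) + 0*(1 + 0) = 1/(2868 + (13 + 784 + 168)**2) + 0*1 = 1/(2868 + 965**2) + 0 = 1/(2868 + 931225) + 0 = 1/934093 + 0 = 1/934093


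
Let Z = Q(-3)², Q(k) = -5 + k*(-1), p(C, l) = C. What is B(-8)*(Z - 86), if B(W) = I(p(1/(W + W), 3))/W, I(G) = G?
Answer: -41/64 ≈ -0.64063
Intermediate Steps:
Q(k) = -5 - k
Z = 4 (Z = (-5 - 1*(-3))² = (-5 + 3)² = (-2)² = 4)
B(W) = 1/(2*W²) (B(W) = 1/((W + W)*W) = 1/(((2*W))*W) = (1/(2*W))/W = 1/(2*W²))
B(-8)*(Z - 86) = ((½)/(-8)²)*(4 - 86) = ((½)*(1/64))*(-82) = (1/128)*(-82) = -41/64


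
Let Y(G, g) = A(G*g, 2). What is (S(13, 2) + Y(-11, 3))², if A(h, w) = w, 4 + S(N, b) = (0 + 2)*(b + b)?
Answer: 36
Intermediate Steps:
S(N, b) = -4 + 4*b (S(N, b) = -4 + (0 + 2)*(b + b) = -4 + 2*(2*b) = -4 + 4*b)
Y(G, g) = 2
(S(13, 2) + Y(-11, 3))² = ((-4 + 4*2) + 2)² = ((-4 + 8) + 2)² = (4 + 2)² = 6² = 36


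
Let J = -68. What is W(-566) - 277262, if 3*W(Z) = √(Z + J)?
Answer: -277262 + I*√634/3 ≈ -2.7726e+5 + 8.3931*I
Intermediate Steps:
W(Z) = √(-68 + Z)/3 (W(Z) = √(Z - 68)/3 = √(-68 + Z)/3)
W(-566) - 277262 = √(-68 - 566)/3 - 277262 = √(-634)/3 - 277262 = (I*√634)/3 - 277262 = I*√634/3 - 277262 = -277262 + I*√634/3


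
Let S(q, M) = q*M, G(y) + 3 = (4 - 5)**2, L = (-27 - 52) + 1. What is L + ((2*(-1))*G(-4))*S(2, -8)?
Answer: -142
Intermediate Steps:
L = -78 (L = -79 + 1 = -78)
G(y) = -2 (G(y) = -3 + (4 - 5)**2 = -3 + (-1)**2 = -3 + 1 = -2)
S(q, M) = M*q
L + ((2*(-1))*G(-4))*S(2, -8) = -78 + ((2*(-1))*(-2))*(-8*2) = -78 - 2*(-2)*(-16) = -78 + 4*(-16) = -78 - 64 = -142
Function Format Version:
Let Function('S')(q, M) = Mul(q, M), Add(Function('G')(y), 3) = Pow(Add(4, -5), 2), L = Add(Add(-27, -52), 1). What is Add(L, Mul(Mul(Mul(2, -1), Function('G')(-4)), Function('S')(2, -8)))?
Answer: -142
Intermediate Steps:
L = -78 (L = Add(-79, 1) = -78)
Function('G')(y) = -2 (Function('G')(y) = Add(-3, Pow(Add(4, -5), 2)) = Add(-3, Pow(-1, 2)) = Add(-3, 1) = -2)
Function('S')(q, M) = Mul(M, q)
Add(L, Mul(Mul(Mul(2, -1), Function('G')(-4)), Function('S')(2, -8))) = Add(-78, Mul(Mul(Mul(2, -1), -2), Mul(-8, 2))) = Add(-78, Mul(Mul(-2, -2), -16)) = Add(-78, Mul(4, -16)) = Add(-78, -64) = -142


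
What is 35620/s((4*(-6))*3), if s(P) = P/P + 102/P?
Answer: -85488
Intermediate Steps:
s(P) = 1 + 102/P
35620/s((4*(-6))*3) = 35620/(((102 + (4*(-6))*3)/(((4*(-6))*3)))) = 35620/(((102 - 24*3)/((-24*3)))) = 35620/(((102 - 72)/(-72))) = 35620/((-1/72*30)) = 35620/(-5/12) = 35620*(-12/5) = -85488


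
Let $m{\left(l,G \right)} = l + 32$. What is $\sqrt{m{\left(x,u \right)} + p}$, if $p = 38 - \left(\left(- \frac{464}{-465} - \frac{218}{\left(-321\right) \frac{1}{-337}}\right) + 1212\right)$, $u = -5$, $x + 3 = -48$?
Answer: $\frac{i \sqrt{265471301935}}{16585} \approx 31.067 i$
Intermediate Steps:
$x = -51$ ($x = -3 - 48 = -51$)
$m{\left(l,G \right)} = 32 + l$
$p = - \frac{15691596}{16585}$ ($p = 38 - \left(\left(\left(-464\right) \left(- \frac{1}{465}\right) - \frac{218}{\left(-321\right) \left(- \frac{1}{337}\right)}\right) + 1212\right) = 38 - \left(\left(\frac{464}{465} - \frac{218}{\frac{321}{337}}\right) + 1212\right) = 38 - \left(\left(\frac{464}{465} - \frac{73466}{321}\right) + 1212\right) = 38 - \left(- \frac{3779194}{16585} + 1212\right) = 38 - \frac{16321826}{16585} = - \frac{15691596}{16585} \approx -946.13$)
$\sqrt{m{\left(x,u \right)} + p} = \sqrt{\left(32 - 51\right) - \frac{15691596}{16585}} = \sqrt{-19 - \frac{15691596}{16585}} = \sqrt{- \frac{16006711}{16585}} = \frac{i \sqrt{265471301935}}{16585}$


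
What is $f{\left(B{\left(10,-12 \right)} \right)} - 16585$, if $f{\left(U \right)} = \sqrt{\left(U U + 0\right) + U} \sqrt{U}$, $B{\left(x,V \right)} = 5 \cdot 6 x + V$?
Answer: $-11689$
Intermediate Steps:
$B{\left(x,V \right)} = V + 30 x$ ($B{\left(x,V \right)} = 30 x + V = V + 30 x$)
$f{\left(U \right)} = \sqrt{U} \sqrt{U + U^{2}}$ ($f{\left(U \right)} = \sqrt{\left(U^{2} + 0\right) + U} \sqrt{U} = \sqrt{U^{2} + U} \sqrt{U} = \sqrt{U + U^{2}} \sqrt{U} = \sqrt{U} \sqrt{U + U^{2}}$)
$f{\left(B{\left(10,-12 \right)} \right)} - 16585 = \sqrt{-12 + 30 \cdot 10} \sqrt{\left(-12 + 30 \cdot 10\right) \left(1 + \left(-12 + 30 \cdot 10\right)\right)} - 16585 = \sqrt{-12 + 300} \sqrt{\left(-12 + 300\right) \left(1 + \left(-12 + 300\right)\right)} - 16585 = \sqrt{288} \sqrt{288 \left(1 + 288\right)} - 16585 = 12 \sqrt{2} \sqrt{288 \cdot 289} - 16585 = 12 \sqrt{2} \sqrt{83232} - 16585 = 12 \sqrt{2} \cdot 204 \sqrt{2} - 16585 = 4896 - 16585 = -11689$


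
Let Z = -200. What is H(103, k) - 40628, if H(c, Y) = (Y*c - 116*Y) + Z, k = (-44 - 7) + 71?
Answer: -41088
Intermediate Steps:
k = 20 (k = -51 + 71 = 20)
H(c, Y) = -200 - 116*Y + Y*c (H(c, Y) = (Y*c - 116*Y) - 200 = (-116*Y + Y*c) - 200 = -200 - 116*Y + Y*c)
H(103, k) - 40628 = (-200 - 116*20 + 20*103) - 40628 = (-200 - 2320 + 2060) - 40628 = -460 - 40628 = -41088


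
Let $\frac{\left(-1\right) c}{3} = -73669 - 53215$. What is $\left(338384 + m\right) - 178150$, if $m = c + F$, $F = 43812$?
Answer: $584698$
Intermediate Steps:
$c = 380652$ ($c = - 3 \left(-73669 - 53215\right) = \left(-3\right) \left(-126884\right) = 380652$)
$m = 424464$ ($m = 380652 + 43812 = 424464$)
$\left(338384 + m\right) - 178150 = \left(338384 + 424464\right) - 178150 = 762848 - 178150 = 584698$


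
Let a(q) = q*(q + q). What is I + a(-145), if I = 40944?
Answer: 82994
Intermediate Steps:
a(q) = 2*q**2 (a(q) = q*(2*q) = 2*q**2)
I + a(-145) = 40944 + 2*(-145)**2 = 40944 + 2*21025 = 40944 + 42050 = 82994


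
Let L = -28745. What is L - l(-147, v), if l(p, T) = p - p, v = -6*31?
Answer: -28745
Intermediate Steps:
v = -186
l(p, T) = 0
L - l(-147, v) = -28745 - 1*0 = -28745 + 0 = -28745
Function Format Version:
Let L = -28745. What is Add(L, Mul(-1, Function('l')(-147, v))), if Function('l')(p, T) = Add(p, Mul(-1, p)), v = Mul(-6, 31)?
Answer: -28745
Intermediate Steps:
v = -186
Function('l')(p, T) = 0
Add(L, Mul(-1, Function('l')(-147, v))) = Add(-28745, Mul(-1, 0)) = Add(-28745, 0) = -28745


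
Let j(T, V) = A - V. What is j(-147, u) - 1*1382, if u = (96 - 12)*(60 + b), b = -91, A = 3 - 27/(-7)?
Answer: 8602/7 ≈ 1228.9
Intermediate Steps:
A = 48/7 (A = 3 - 27*(-1)/7 = 3 - 1*(-27/7) = 3 + 27/7 = 48/7 ≈ 6.8571)
u = -2604 (u = (96 - 12)*(60 - 91) = 84*(-31) = -2604)
j(T, V) = 48/7 - V
j(-147, u) - 1*1382 = (48/7 - 1*(-2604)) - 1*1382 = (48/7 + 2604) - 1382 = 18276/7 - 1382 = 8602/7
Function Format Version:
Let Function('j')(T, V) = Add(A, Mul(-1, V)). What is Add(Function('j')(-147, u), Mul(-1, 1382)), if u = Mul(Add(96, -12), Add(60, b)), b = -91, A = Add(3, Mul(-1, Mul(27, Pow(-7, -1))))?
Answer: Rational(8602, 7) ≈ 1228.9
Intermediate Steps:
A = Rational(48, 7) (A = Add(3, Mul(-1, Mul(27, Rational(-1, 7)))) = Add(3, Mul(-1, Rational(-27, 7))) = Add(3, Rational(27, 7)) = Rational(48, 7) ≈ 6.8571)
u = -2604 (u = Mul(Add(96, -12), Add(60, -91)) = Mul(84, -31) = -2604)
Function('j')(T, V) = Add(Rational(48, 7), Mul(-1, V))
Add(Function('j')(-147, u), Mul(-1, 1382)) = Add(Add(Rational(48, 7), Mul(-1, -2604)), Mul(-1, 1382)) = Add(Add(Rational(48, 7), 2604), -1382) = Add(Rational(18276, 7), -1382) = Rational(8602, 7)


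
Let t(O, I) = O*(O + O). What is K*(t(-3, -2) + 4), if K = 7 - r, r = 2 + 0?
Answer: 110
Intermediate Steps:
t(O, I) = 2*O**2 (t(O, I) = O*(2*O) = 2*O**2)
r = 2
K = 5 (K = 7 - 1*2 = 7 - 2 = 5)
K*(t(-3, -2) + 4) = 5*(2*(-3)**2 + 4) = 5*(2*9 + 4) = 5*(18 + 4) = 5*22 = 110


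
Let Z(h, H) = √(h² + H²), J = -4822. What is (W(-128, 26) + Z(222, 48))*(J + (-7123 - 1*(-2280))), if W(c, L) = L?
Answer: -251290 - 57990*√1433 ≈ -2.4465e+6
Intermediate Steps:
Z(h, H) = √(H² + h²)
(W(-128, 26) + Z(222, 48))*(J + (-7123 - 1*(-2280))) = (26 + √(48² + 222²))*(-4822 + (-7123 - 1*(-2280))) = (26 + √(2304 + 49284))*(-4822 + (-7123 + 2280)) = (26 + √51588)*(-4822 - 4843) = (26 + 6*√1433)*(-9665) = -251290 - 57990*√1433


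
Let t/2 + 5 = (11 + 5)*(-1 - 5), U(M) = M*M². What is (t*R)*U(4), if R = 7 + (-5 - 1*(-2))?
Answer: -51712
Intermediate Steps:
U(M) = M³
R = 4 (R = 7 + (-5 + 2) = 7 - 3 = 4)
t = -202 (t = -10 + 2*((11 + 5)*(-1 - 5)) = -10 + 2*(16*(-6)) = -10 + 2*(-96) = -10 - 192 = -202)
(t*R)*U(4) = -202*4*4³ = -808*64 = -51712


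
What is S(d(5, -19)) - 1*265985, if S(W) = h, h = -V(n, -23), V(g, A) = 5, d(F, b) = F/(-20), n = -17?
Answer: -265990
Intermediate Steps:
d(F, b) = -F/20 (d(F, b) = F*(-1/20) = -F/20)
h = -5 (h = -1*5 = -5)
S(W) = -5
S(d(5, -19)) - 1*265985 = -5 - 1*265985 = -5 - 265985 = -265990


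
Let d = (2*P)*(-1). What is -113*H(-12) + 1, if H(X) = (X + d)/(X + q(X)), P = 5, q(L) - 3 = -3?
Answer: -1237/6 ≈ -206.17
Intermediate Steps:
q(L) = 0 (q(L) = 3 - 3 = 0)
d = -10 (d = (2*5)*(-1) = 10*(-1) = -10)
H(X) = (-10 + X)/X (H(X) = (X - 10)/(X + 0) = (-10 + X)/X)
-113*H(-12) + 1 = -113*(-10 - 12)/(-12) + 1 = -(-113)*(-22)/12 + 1 = -113*11/6 + 1 = -1243/6 + 1 = -1237/6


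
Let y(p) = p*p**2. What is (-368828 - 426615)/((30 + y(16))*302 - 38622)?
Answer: -795443/1207430 ≈ -0.65879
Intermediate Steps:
y(p) = p**3
(-368828 - 426615)/((30 + y(16))*302 - 38622) = (-368828 - 426615)/((30 + 16**3)*302 - 38622) = -795443/((30 + 4096)*302 - 38622) = -795443/(4126*302 - 38622) = -795443/(1246052 - 38622) = -795443/1207430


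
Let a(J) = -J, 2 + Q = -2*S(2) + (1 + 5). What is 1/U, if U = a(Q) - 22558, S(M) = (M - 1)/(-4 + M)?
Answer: -1/22563 ≈ -4.4320e-5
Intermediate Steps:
S(M) = (-1 + M)/(-4 + M)
Q = 5 (Q = -2 + (-2*(-1 + 2)/(-4 + 2) + (1 + 5)) = -2 + (-2/(-2) + 6) = -2 + (-(-1) + 6) = -2 + (-2*(-½) + 6) = -2 + (1 + 6) = -2 + 7 = 5)
U = -22563 (U = -1*5 - 22558 = -5 - 22558 = -22563)
1/U = 1/(-22563) = -1/22563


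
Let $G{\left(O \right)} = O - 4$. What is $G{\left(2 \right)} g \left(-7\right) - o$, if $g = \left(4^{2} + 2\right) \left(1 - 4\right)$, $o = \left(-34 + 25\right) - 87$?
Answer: $-660$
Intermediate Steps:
$o = -96$ ($o = -9 - 87 = -96$)
$G{\left(O \right)} = -4 + O$
$g = -54$ ($g = \left(16 + 2\right) \left(-3\right) = 18 \left(-3\right) = -54$)
$G{\left(2 \right)} g \left(-7\right) - o = \left(-4 + 2\right) \left(-54\right) \left(-7\right) - -96 = \left(-2\right) \left(-54\right) \left(-7\right) + 96 = 108 \left(-7\right) + 96 = -756 + 96 = -660$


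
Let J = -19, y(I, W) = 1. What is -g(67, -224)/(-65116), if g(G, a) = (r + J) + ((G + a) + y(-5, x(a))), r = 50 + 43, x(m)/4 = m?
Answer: -41/32558 ≈ -0.0012593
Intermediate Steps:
x(m) = 4*m
r = 93
g(G, a) = 75 + G + a (g(G, a) = (93 - 19) + ((G + a) + 1) = 74 + (1 + G + a) = 75 + G + a)
-g(67, -224)/(-65116) = -(75 + 67 - 224)/(-65116) = -1*(-82)*(-1/65116) = 82*(-1/65116) = -41/32558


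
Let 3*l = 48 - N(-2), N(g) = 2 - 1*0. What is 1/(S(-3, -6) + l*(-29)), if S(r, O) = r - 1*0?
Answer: -3/1343 ≈ -0.0022338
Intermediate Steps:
S(r, O) = r (S(r, O) = r + 0 = r)
N(g) = 2 (N(g) = 2 + 0 = 2)
l = 46/3 (l = (48 - 1*2)/3 = (48 - 2)/3 = (1/3)*46 = 46/3 ≈ 15.333)
1/(S(-3, -6) + l*(-29)) = 1/(-3 + (46/3)*(-29)) = 1/(-3 - 1334/3) = 1/(-1343/3) = -3/1343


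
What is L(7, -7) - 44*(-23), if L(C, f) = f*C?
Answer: 963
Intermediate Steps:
L(C, f) = C*f
L(7, -7) - 44*(-23) = 7*(-7) - 44*(-23) = -49 + 1012 = 963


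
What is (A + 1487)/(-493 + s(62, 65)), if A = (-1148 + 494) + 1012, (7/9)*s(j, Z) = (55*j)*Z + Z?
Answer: 12915/1991984 ≈ 0.0064835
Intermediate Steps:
s(j, Z) = 9*Z/7 + 495*Z*j/7 (s(j, Z) = 9*((55*j)*Z + Z)/7 = 9*(55*Z*j + Z)/7 = 9*(Z + 55*Z*j)/7 = 9*Z/7 + 495*Z*j/7)
A = 358 (A = -654 + 1012 = 358)
(A + 1487)/(-493 + s(62, 65)) = (358 + 1487)/(-493 + (9/7)*65*(1 + 55*62)) = 1845/(-493 + (9/7)*65*(1 + 3410)) = 1845/(-493 + (9/7)*65*3411) = 1845/(-493 + 1995435/7) = 1845/(1991984/7) = 1845*(7/1991984) = 12915/1991984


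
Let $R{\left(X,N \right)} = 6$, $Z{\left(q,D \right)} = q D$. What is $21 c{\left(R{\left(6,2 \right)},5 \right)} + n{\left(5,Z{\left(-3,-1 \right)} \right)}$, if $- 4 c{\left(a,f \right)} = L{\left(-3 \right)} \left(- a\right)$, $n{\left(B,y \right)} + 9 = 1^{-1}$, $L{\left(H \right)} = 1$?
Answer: $\frac{47}{2} \approx 23.5$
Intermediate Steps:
$Z{\left(q,D \right)} = D q$
$n{\left(B,y \right)} = -8$ ($n{\left(B,y \right)} = -9 + 1^{-1} = -9 + 1 = -8$)
$c{\left(a,f \right)} = \frac{a}{4}$ ($c{\left(a,f \right)} = - \frac{1 \left(- a\right)}{4} = - \frac{\left(-1\right) a}{4} = \frac{a}{4}$)
$21 c{\left(R{\left(6,2 \right)},5 \right)} + n{\left(5,Z{\left(-3,-1 \right)} \right)} = 21 \cdot \frac{1}{4} \cdot 6 - 8 = 21 \cdot \frac{3}{2} - 8 = \frac{63}{2} - 8 = \frac{47}{2}$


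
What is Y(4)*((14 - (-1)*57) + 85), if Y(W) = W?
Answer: 624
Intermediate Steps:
Y(4)*((14 - (-1)*57) + 85) = 4*((14 - (-1)*57) + 85) = 4*((14 - 1*(-57)) + 85) = 4*((14 + 57) + 85) = 4*(71 + 85) = 4*156 = 624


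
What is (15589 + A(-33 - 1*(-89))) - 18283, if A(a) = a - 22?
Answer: -2660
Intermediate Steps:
A(a) = -22 + a
(15589 + A(-33 - 1*(-89))) - 18283 = (15589 + (-22 + (-33 - 1*(-89)))) - 18283 = (15589 + (-22 + (-33 + 89))) - 18283 = (15589 + (-22 + 56)) - 18283 = (15589 + 34) - 18283 = 15623 - 18283 = -2660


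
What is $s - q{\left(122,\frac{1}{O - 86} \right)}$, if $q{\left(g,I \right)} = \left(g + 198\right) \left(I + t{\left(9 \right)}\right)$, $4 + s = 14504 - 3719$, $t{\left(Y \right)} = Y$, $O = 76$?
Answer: $7933$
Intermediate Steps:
$s = 10781$ ($s = -4 + \left(14504 - 3719\right) = -4 + 10785 = 10781$)
$q{\left(g,I \right)} = \left(9 + I\right) \left(198 + g\right)$ ($q{\left(g,I \right)} = \left(g + 198\right) \left(I + 9\right) = \left(198 + g\right) \left(9 + I\right) = \left(9 + I\right) \left(198 + g\right)$)
$s - q{\left(122,\frac{1}{O - 86} \right)} = 10781 - \left(1782 + 9 \cdot 122 + \frac{198}{76 - 86} + \frac{1}{76 - 86} \cdot 122\right) = 10781 - \left(1782 + 1098 + \frac{198}{-10} + \frac{1}{-10} \cdot 122\right) = 10781 - \left(1782 + 1098 + 198 \left(- \frac{1}{10}\right) - \frac{61}{5}\right) = 10781 - \left(1782 + 1098 - \frac{99}{5} - \frac{61}{5}\right) = 10781 - 2848 = 7933$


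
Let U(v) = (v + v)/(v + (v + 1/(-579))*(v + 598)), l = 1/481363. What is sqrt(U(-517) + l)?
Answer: 5*sqrt(308878227534298598709)/562649325721 ≈ 0.15618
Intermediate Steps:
l = 1/481363 ≈ 2.0774e-6
U(v) = 2*v/(v + (598 + v)*(-1/579 + v)) (U(v) = (2*v)/(v + (v - 1/579)*(598 + v)) = (2*v)/(v + (-1/579 + v)*(598 + v)) = (2*v)/(v + (598 + v)*(-1/579 + v)) = 2*v/(v + (598 + v)*(-1/579 + v)))
sqrt(U(-517) + l) = sqrt(1158*(-517)/(-598 + 579*(-517)**2 + 346820*(-517)) + 1/481363) = sqrt(1158*(-517)/(-598 + 579*267289 - 179305940) + 1/481363) = sqrt(1158*(-517)/(-598 + 154760331 - 179305940) + 1/481363) = sqrt(1158*(-517)/(-24546207) + 1/481363) = sqrt(1158*(-517)*(-1/24546207) + 1/481363) = sqrt(199562/8182069 + 1/481363) = sqrt(96069945075/3938545280047) = 5*sqrt(308878227534298598709)/562649325721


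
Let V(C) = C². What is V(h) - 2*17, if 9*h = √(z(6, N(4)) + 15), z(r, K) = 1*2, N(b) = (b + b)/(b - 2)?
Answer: -2737/81 ≈ -33.790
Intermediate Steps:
N(b) = 2*b/(-2 + b) (N(b) = (2*b)/(-2 + b) = 2*b/(-2 + b))
z(r, K) = 2
h = √17/9 (h = √(2 + 15)/9 = √17/9 ≈ 0.45812)
V(h) - 2*17 = (√17/9)² - 2*17 = 17/81 - 34 = -2737/81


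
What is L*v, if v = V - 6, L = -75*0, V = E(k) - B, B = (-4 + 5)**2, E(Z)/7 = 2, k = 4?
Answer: 0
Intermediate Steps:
E(Z) = 14 (E(Z) = 7*2 = 14)
B = 1 (B = 1**2 = 1)
V = 13 (V = 14 - 1*1 = 14 - 1 = 13)
L = 0 (L = -15*0 = 0)
v = 7 (v = 13 - 6 = 7)
L*v = 0*7 = 0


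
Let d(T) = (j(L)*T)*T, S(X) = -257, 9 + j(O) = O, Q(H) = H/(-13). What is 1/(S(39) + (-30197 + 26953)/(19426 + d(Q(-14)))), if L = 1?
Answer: -1640713/421937359 ≈ -0.0038885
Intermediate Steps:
Q(H) = -H/13 (Q(H) = H*(-1/13) = -H/13)
j(O) = -9 + O
d(T) = -8*T² (d(T) = ((-9 + 1)*T)*T = (-8*T)*T = -8*T²)
1/(S(39) + (-30197 + 26953)/(19426 + d(Q(-14)))) = 1/(-257 + (-30197 + 26953)/(19426 - 8*(-1/13*(-14))²)) = 1/(-257 - 3244/(19426 - 8*(14/13)²)) = 1/(-257 - 3244/(19426 - 8*196/169)) = 1/(-257 - 3244/(19426 - 1568/169)) = 1/(-257 - 3244/3281426/169) = 1/(-257 - 3244*169/3281426) = 1/(-257 - 274118/1640713) = 1/(-421937359/1640713) = -1640713/421937359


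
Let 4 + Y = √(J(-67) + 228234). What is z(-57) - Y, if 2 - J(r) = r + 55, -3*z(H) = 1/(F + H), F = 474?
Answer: 5003/1251 - 2*√57062 ≈ -473.75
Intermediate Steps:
z(H) = -1/(3*(474 + H))
J(r) = -53 - r (J(r) = 2 - (r + 55) = 2 - (55 + r) = 2 + (-55 - r) = -53 - r)
Y = -4 + 2*√57062 (Y = -4 + √((-53 - 1*(-67)) + 228234) = -4 + √((-53 + 67) + 228234) = -4 + √(14 + 228234) = -4 + √228248 = -4 + 2*√57062 ≈ 473.75)
z(-57) - Y = -1/(1422 + 3*(-57)) - (-4 + 2*√57062) = -1/(1422 - 171) + (4 - 2*√57062) = -1/1251 + (4 - 2*√57062) = 5003/1251 - 2*√57062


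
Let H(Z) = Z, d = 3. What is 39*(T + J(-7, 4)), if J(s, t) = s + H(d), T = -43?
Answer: -1833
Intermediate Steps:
J(s, t) = 3 + s (J(s, t) = s + 3 = 3 + s)
39*(T + J(-7, 4)) = 39*(-43 + (3 - 7)) = 39*(-43 - 4) = 39*(-47) = -1833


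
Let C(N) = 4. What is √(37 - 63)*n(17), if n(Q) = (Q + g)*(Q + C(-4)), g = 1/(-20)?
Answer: 7119*I*√26/20 ≈ 1815.0*I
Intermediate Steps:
g = -1/20 ≈ -0.050000
n(Q) = (4 + Q)*(-1/20 + Q) (n(Q) = (Q - 1/20)*(Q + 4) = (-1/20 + Q)*(4 + Q) = (4 + Q)*(-1/20 + Q))
√(37 - 63)*n(17) = √(37 - 63)*(-⅕ + 17² + (79/20)*17) = √(-26)*(-⅕ + 289 + 1343/20) = (I*√26)*(7119/20) = 7119*I*√26/20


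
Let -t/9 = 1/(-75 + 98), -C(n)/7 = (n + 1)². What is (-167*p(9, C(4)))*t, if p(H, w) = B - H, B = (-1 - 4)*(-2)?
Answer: 1503/23 ≈ 65.348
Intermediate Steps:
C(n) = -7*(1 + n)² (C(n) = -7*(n + 1)² = -7*(1 + n)²)
B = 10 (B = -5*(-2) = 10)
p(H, w) = 10 - H
t = -9/23 (t = -9/(-75 + 98) = -9/23 ≈ -0.39130)
(-167*p(9, C(4)))*t = -167*(10 - 1*9)*(-9/23) = -167*(10 - 9)*(-9/23) = -167*1*(-9/23) = -167*(-9/23) = 1503/23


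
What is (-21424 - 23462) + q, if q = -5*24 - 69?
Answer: -45075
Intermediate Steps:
q = -189 (q = -120 - 69 = -189)
(-21424 - 23462) + q = (-21424 - 23462) - 189 = -44886 - 189 = -45075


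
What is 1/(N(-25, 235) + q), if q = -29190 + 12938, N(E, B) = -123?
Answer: -1/16375 ≈ -6.1069e-5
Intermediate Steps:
q = -16252
1/(N(-25, 235) + q) = 1/(-123 - 16252) = 1/(-16375) = -1/16375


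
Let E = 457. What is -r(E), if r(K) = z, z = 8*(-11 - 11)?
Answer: 176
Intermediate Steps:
z = -176 (z = 8*(-22) = -176)
r(K) = -176
-r(E) = -1*(-176) = 176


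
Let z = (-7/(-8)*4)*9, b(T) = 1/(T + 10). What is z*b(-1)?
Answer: 7/2 ≈ 3.5000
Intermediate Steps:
b(T) = 1/(10 + T)
z = 63/2 (z = (-7*(-1/8)*4)*9 = ((7/8)*4)*9 = (7/2)*9 = 63/2 ≈ 31.500)
z*b(-1) = 63/(2*(10 - 1)) = (63/2)/9 = (63/2)*(1/9) = 7/2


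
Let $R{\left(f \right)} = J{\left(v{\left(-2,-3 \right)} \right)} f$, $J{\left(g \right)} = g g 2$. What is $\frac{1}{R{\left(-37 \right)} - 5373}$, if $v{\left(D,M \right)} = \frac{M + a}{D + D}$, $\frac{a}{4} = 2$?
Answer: $- \frac{8}{43909} \approx -0.0001822$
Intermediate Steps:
$a = 8$ ($a = 4 \cdot 2 = 8$)
$v{\left(D,M \right)} = \frac{8 + M}{2 D}$ ($v{\left(D,M \right)} = \frac{M + 8}{D + D} = \frac{8 + M}{2 D}$)
$J{\left(g \right)} = 2 g^{2}$ ($J{\left(g \right)} = g^{2} \cdot 2 = 2 g^{2}$)
$R{\left(f \right)} = \frac{25 f}{8}$ ($R{\left(f \right)} = 2 \left(\frac{8 - 3}{2 \left(-2\right)}\right)^{2} f = 2 \left(\frac{1}{2} \left(- \frac{1}{2}\right) 5\right)^{2} f = 2 \left(- \frac{5}{4}\right)^{2} f = 2 \cdot \frac{25}{16} f = \frac{25 f}{8}$)
$\frac{1}{R{\left(-37 \right)} - 5373} = \frac{1}{\frac{25}{8} \left(-37\right) - 5373} = \frac{1}{- \frac{925}{8} - 5373} = \frac{1}{- \frac{43909}{8}} = - \frac{8}{43909}$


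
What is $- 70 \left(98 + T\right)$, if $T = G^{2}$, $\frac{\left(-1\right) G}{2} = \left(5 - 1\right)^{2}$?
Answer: $-78540$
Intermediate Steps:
$G = -32$ ($G = - 2 \left(5 - 1\right)^{2} = - 2 \cdot 4^{2} = \left(-2\right) 16 = -32$)
$T = 1024$ ($T = \left(-32\right)^{2} = 1024$)
$- 70 \left(98 + T\right) = - 70 \left(98 + 1024\right) = \left(-70\right) 1122 = -78540$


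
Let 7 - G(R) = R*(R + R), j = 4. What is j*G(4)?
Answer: -100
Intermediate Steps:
G(R) = 7 - 2*R² (G(R) = 7 - R*(R + R) = 7 - R*2*R = 7 - 2*R²)
j*G(4) = 4*(7 - 2*4²) = 4*(7 - 2*16) = 4*(7 - 32) = 4*(-25) = -100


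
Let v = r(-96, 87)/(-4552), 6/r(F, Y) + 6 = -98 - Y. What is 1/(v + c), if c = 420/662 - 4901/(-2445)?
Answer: 351813485220/928417129481 ≈ 0.37894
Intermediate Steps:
r(F, Y) = 6/(-104 - Y) (r(F, Y) = 6/(-6 + (-98 - Y)) = 6/(-104 - Y))
c = 2135681/809295 (c = 420*(1/662) - 4901*(-1/2445) = 210/331 + 4901/2445 = 2135681/809295 ≈ 2.6389)
v = 3/434716 (v = -6/(104 + 87)/(-4552) = -6/191*(-1/4552) = 3/434716 ≈ 6.9011e-6)
1/(v + c) = 1/(3/434716 + 2135681/809295) = 1/(928417129481/351813485220) = 351813485220/928417129481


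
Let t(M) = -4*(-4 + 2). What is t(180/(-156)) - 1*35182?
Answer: -35174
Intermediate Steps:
t(M) = 8 (t(M) = -4*(-2) = 8)
t(180/(-156)) - 1*35182 = 8 - 1*35182 = 8 - 35182 = -35174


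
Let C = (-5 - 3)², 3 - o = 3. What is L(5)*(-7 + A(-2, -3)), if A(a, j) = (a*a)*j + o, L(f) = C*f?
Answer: -6080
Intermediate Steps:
o = 0 (o = 3 - 1*3 = 3 - 3 = 0)
C = 64 (C = (-8)² = 64)
L(f) = 64*f
A(a, j) = j*a² (A(a, j) = (a*a)*j + 0 = a²*j + 0 = j*a² + 0 = j*a²)
L(5)*(-7 + A(-2, -3)) = (64*5)*(-7 - 3*(-2)²) = 320*(-7 - 3*4) = 320*(-7 - 12) = 320*(-19) = -6080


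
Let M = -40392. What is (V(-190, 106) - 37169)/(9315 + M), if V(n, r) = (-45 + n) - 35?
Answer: 37439/31077 ≈ 1.2047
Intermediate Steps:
V(n, r) = -80 + n
(V(-190, 106) - 37169)/(9315 + M) = ((-80 - 190) - 37169)/(9315 - 40392) = (-270 - 37169)/(-31077) = -37439*(-1/31077) = 37439/31077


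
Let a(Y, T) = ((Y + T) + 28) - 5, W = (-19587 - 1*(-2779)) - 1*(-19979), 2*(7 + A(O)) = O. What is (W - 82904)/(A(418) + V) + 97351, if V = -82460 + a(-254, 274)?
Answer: 8003792198/82215 ≈ 97352.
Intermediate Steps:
A(O) = -7 + O/2
W = 3171 (W = (-19587 + 2779) + 19979 = -16808 + 19979 = 3171)
a(Y, T) = 23 + T + Y (a(Y, T) = ((T + Y) + 28) - 5 = (28 + T + Y) - 5 = 23 + T + Y)
V = -82417 (V = -82460 + (23 + 274 - 254) = -82460 + 43 = -82417)
(W - 82904)/(A(418) + V) + 97351 = (3171 - 82904)/((-7 + (½)*418) - 82417) + 97351 = -79733/((-7 + 209) - 82417) + 97351 = -79733/(202 - 82417) + 97351 = -79733/(-82215) + 97351 = -79733*(-1/82215) + 97351 = 79733/82215 + 97351 = 8003792198/82215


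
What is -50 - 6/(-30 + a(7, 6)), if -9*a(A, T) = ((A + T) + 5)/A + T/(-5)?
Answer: -78835/1583 ≈ -49.801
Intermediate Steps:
a(A, T) = T/45 - (5 + A + T)/(9*A) (a(A, T) = -(((A + T) + 5)/A + T/(-5))/9 = -((5 + A + T)/A + T*(-1/5))/9 = -((5 + A + T)/A - T/5)/9 = -(-T/5 + (5 + A + T)/A)/9 = T/45 - (5 + A + T)/(9*A))
-50 - 6/(-30 + a(7, 6)) = -50 - 6/(-30 + (1/45)*(-25 - 5*6 + 7*(-5 + 6))/7) = -50 - 6/(-30 + (1/45)*(1/7)*(-25 - 30 + 7*1)) = -50 - 6/(-30 + (1/45)*(1/7)*(-25 - 30 + 7)) = -50 - 6/(-30 + (1/45)*(1/7)*(-48)) = -50 - 6/(-30 - 16/105) = -50 - 6/(-3166/105) = -50 - 105/3166*(-6) = -50 + 315/1583 = -78835/1583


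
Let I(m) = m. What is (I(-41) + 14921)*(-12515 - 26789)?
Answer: -584843520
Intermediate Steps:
(I(-41) + 14921)*(-12515 - 26789) = (-41 + 14921)*(-12515 - 26789) = 14880*(-39304) = -584843520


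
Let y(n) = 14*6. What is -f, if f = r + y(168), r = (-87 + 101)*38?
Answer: -616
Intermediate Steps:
r = 532 (r = 14*38 = 532)
y(n) = 84
f = 616 (f = 532 + 84 = 616)
-f = -1*616 = -616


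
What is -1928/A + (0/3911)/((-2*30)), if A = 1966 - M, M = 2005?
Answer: 1928/39 ≈ 49.436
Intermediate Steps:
A = -39 (A = 1966 - 1*2005 = 1966 - 2005 = -39)
-1928/A + (0/3911)/((-2*30)) = -1928/(-39) + (0/3911)/((-2*30)) = -1928*(-1/39) + (0*(1/3911))/(-60) = 1928/39 + 0*(-1/60) = 1928/39 + 0 = 1928/39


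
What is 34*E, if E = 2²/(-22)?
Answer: -68/11 ≈ -6.1818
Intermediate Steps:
E = -2/11 (E = 4*(-1/22) = -2/11 ≈ -0.18182)
34*E = 34*(-2/11) = -68/11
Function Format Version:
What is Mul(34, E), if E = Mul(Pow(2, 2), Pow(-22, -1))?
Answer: Rational(-68, 11) ≈ -6.1818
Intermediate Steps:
E = Rational(-2, 11) (E = Mul(4, Rational(-1, 22)) = Rational(-2, 11) ≈ -0.18182)
Mul(34, E) = Mul(34, Rational(-2, 11)) = Rational(-68, 11)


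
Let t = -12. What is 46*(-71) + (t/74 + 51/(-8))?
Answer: -968671/296 ≈ -3272.5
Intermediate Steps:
46*(-71) + (t/74 + 51/(-8)) = 46*(-71) + (-12/74 + 51/(-8)) = -3266 + (-12*1/74 + 51*(-⅛)) = -3266 + (-6/37 - 51/8) = -3266 - 1935/296 = -968671/296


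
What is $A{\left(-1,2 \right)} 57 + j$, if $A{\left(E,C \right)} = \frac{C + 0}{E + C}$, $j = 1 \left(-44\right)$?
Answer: $70$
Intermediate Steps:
$j = -44$
$A{\left(E,C \right)} = \frac{C}{C + E}$
$A{\left(-1,2 \right)} 57 + j = \frac{2}{2 - 1} \cdot 57 - 44 = \frac{2}{1} \cdot 57 - 44 = 2 \cdot 1 \cdot 57 - 44 = 2 \cdot 57 - 44 = 114 - 44 = 70$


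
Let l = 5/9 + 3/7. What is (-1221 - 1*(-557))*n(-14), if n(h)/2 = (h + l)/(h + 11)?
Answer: -1088960/189 ≈ -5761.7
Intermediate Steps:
l = 62/63 (l = 5*(⅑) + 3*(⅐) = 5/9 + 3/7 = 62/63 ≈ 0.98413)
n(h) = 2*(62/63 + h)/(11 + h) (n(h) = 2*((h + 62/63)/(h + 11)) = 2*((62/63 + h)/(11 + h)) = 2*(62/63 + h)/(11 + h))
(-1221 - 1*(-557))*n(-14) = (-1221 - 1*(-557))*(2*(62 + 63*(-14))/(63*(11 - 14))) = (-1221 + 557)*((2/63)*(62 - 882)/(-3)) = -1328*(-1)*(-820)/(63*3) = -664*1640/189 = -1088960/189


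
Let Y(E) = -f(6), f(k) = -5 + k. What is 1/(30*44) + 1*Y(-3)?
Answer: -1319/1320 ≈ -0.99924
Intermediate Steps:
Y(E) = -1 (Y(E) = -(-5 + 6) = -1*1 = -1)
1/(30*44) + 1*Y(-3) = 1/(30*44) + 1*(-1) = (1/30)*(1/44) - 1 = 1/1320 - 1 = -1319/1320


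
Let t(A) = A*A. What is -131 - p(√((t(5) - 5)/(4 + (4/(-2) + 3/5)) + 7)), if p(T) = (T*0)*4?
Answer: -131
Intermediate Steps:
t(A) = A²
p(T) = 0 (p(T) = 0*4 = 0)
-131 - p(√((t(5) - 5)/(4 + (4/(-2) + 3/5)) + 7)) = -131 - 1*0 = -131 + 0 = -131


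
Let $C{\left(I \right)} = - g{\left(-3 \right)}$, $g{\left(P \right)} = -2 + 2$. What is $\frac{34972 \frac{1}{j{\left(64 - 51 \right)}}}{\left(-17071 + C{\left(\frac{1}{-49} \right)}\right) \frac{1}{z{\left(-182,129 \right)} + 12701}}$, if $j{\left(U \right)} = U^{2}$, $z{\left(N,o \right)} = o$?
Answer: $- \frac{448690760}{2884999} \approx -155.53$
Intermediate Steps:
$g{\left(P \right)} = 0$
$C{\left(I \right)} = 0$ ($C{\left(I \right)} = \left(-1\right) 0 = 0$)
$\frac{34972 \frac{1}{j{\left(64 - 51 \right)}}}{\left(-17071 + C{\left(\frac{1}{-49} \right)}\right) \frac{1}{z{\left(-182,129 \right)} + 12701}} = \frac{34972 \frac{1}{\left(64 - 51\right)^{2}}}{\left(-17071 + 0\right) \frac{1}{129 + 12701}} = \frac{34972 \frac{1}{\left(64 - 51\right)^{2}}}{\left(-17071\right) \frac{1}{12830}} = \frac{34972 \frac{1}{13^{2}}}{\left(-17071\right) \frac{1}{12830}} = \frac{34972 \cdot \frac{1}{169}}{- \frac{17071}{12830}} = 34972 \cdot \frac{1}{169} \left(- \frac{12830}{17071}\right) = \frac{34972}{169} \left(- \frac{12830}{17071}\right) = - \frac{448690760}{2884999}$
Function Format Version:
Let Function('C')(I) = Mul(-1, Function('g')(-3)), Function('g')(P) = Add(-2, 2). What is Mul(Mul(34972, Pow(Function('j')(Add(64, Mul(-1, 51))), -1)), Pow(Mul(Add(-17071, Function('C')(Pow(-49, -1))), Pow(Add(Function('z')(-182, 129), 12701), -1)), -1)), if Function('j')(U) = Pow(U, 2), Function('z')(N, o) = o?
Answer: Rational(-448690760, 2884999) ≈ -155.53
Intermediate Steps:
Function('g')(P) = 0
Function('C')(I) = 0 (Function('C')(I) = Mul(-1, 0) = 0)
Mul(Mul(34972, Pow(Function('j')(Add(64, Mul(-1, 51))), -1)), Pow(Mul(Add(-17071, Function('C')(Pow(-49, -1))), Pow(Add(Function('z')(-182, 129), 12701), -1)), -1)) = Mul(Mul(34972, Pow(Pow(Add(64, Mul(-1, 51)), 2), -1)), Pow(Mul(Add(-17071, 0), Pow(Add(129, 12701), -1)), -1)) = Mul(Mul(34972, Pow(Pow(Add(64, -51), 2), -1)), Pow(Mul(-17071, Pow(12830, -1)), -1)) = Mul(Mul(34972, Pow(Pow(13, 2), -1)), Pow(Mul(-17071, Rational(1, 12830)), -1)) = Mul(Mul(34972, Pow(169, -1)), Pow(Rational(-17071, 12830), -1)) = Mul(Mul(34972, Rational(1, 169)), Rational(-12830, 17071)) = Mul(Rational(34972, 169), Rational(-12830, 17071)) = Rational(-448690760, 2884999)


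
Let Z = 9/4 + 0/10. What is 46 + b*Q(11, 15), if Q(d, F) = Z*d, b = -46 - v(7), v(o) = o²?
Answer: -9221/4 ≈ -2305.3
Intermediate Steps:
Z = 9/4 (Z = 9*(¼) + 0*(⅒) = 9/4 + 0 = 9/4 ≈ 2.2500)
b = -95 (b = -46 - 1*7² = -46 - 1*49 = -46 - 49 = -95)
Q(d, F) = 9*d/4
46 + b*Q(11, 15) = 46 - 855*11/4 = 46 - 95*99/4 = 46 - 9405/4 = -9221/4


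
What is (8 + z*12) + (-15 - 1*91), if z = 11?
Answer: 34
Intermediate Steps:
(8 + z*12) + (-15 - 1*91) = (8 + 11*12) + (-15 - 1*91) = (8 + 132) + (-15 - 91) = 140 - 106 = 34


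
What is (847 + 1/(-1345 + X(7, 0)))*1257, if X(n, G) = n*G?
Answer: 1431991998/1345 ≈ 1.0647e+6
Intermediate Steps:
X(n, G) = G*n
(847 + 1/(-1345 + X(7, 0)))*1257 = (847 + 1/(-1345 + 0*7))*1257 = (847 + 1/(-1345 + 0))*1257 = (847 + 1/(-1345))*1257 = (847 - 1/1345)*1257 = (1139214/1345)*1257 = 1431991998/1345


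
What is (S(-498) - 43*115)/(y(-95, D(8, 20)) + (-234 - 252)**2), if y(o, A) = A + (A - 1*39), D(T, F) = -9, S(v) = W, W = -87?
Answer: -5032/236139 ≈ -0.021309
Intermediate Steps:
S(v) = -87
y(o, A) = -39 + 2*A (y(o, A) = A + (A - 39) = A + (-39 + A) = -39 + 2*A)
(S(-498) - 43*115)/(y(-95, D(8, 20)) + (-234 - 252)**2) = (-87 - 43*115)/((-39 + 2*(-9)) + (-234 - 252)**2) = (-87 - 4945)/((-39 - 18) + (-486)**2) = -5032/(-57 + 236196) = -5032/236139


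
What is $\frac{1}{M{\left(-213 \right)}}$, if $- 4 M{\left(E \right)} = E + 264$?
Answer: $- \frac{4}{51} \approx -0.078431$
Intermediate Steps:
$M{\left(E \right)} = -66 - \frac{E}{4}$ ($M{\left(E \right)} = - \frac{E + 264}{4} = - \frac{264 + E}{4} = -66 - \frac{E}{4}$)
$\frac{1}{M{\left(-213 \right)}} = \frac{1}{-66 - - \frac{213}{4}} = \frac{1}{-66 + \frac{213}{4}} = \frac{1}{- \frac{51}{4}} = - \frac{4}{51}$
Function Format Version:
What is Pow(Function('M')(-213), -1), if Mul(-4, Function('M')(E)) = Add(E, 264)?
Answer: Rational(-4, 51) ≈ -0.078431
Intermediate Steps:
Function('M')(E) = Add(-66, Mul(Rational(-1, 4), E)) (Function('M')(E) = Mul(Rational(-1, 4), Add(E, 264)) = Mul(Rational(-1, 4), Add(264, E)) = Add(-66, Mul(Rational(-1, 4), E)))
Pow(Function('M')(-213), -1) = Pow(Add(-66, Mul(Rational(-1, 4), -213)), -1) = Pow(Add(-66, Rational(213, 4)), -1) = Pow(Rational(-51, 4), -1) = Rational(-4, 51)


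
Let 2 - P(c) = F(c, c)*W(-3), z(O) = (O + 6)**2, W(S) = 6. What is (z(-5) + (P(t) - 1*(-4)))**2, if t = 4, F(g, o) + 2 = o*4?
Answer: 5929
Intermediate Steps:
F(g, o) = -2 + 4*o (F(g, o) = -2 + o*4 = -2 + 4*o)
z(O) = (6 + O)**2
P(c) = 14 - 24*c (P(c) = 2 - (-2 + 4*c)*6 = 2 - (-12 + 24*c) = 2 + (12 - 24*c) = 14 - 24*c)
(z(-5) + (P(t) - 1*(-4)))**2 = ((6 - 5)**2 + ((14 - 24*4) - 1*(-4)))**2 = (1**2 + ((14 - 96) + 4))**2 = (1 + (-82 + 4))**2 = (1 - 78)**2 = (-77)**2 = 5929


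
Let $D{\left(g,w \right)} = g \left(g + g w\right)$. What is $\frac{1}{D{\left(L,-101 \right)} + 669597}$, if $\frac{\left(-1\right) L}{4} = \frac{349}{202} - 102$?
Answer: $- \frac{10201}{157275451003} \approx -6.4861 \cdot 10^{-8}$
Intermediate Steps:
$L = \frac{40510}{101}$ ($L = - 4 \left(\frac{349}{202} - 102\right) = \left(-4\right) \left(- \frac{20255}{202}\right) = \frac{40510}{101} \approx 401.09$)
$\frac{1}{D{\left(L,-101 \right)} + 669597} = \frac{1}{\left(\frac{40510}{101}\right)^{2} \left(1 - 101\right) + 669597} = \frac{1}{\frac{1641060100}{10201} \left(-100\right) + 669597} = \frac{1}{- \frac{164106010000}{10201} + 669597} = \frac{1}{- \frac{157275451003}{10201}} = - \frac{10201}{157275451003}$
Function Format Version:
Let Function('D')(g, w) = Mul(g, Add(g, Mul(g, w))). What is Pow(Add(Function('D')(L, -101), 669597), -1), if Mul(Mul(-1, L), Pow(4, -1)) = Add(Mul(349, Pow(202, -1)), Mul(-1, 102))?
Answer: Rational(-10201, 157275451003) ≈ -6.4861e-8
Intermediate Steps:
L = Rational(40510, 101) (L = Mul(-4, Add(Mul(349, Pow(202, -1)), Mul(-1, 102))) = Mul(-4, Add(Mul(349, Rational(1, 202)), -102)) = Mul(-4, Add(Rational(349, 202), -102)) = Mul(-4, Rational(-20255, 202)) = Rational(40510, 101) ≈ 401.09)
Pow(Add(Function('D')(L, -101), 669597), -1) = Pow(Add(Mul(Pow(Rational(40510, 101), 2), Add(1, -101)), 669597), -1) = Pow(Add(Mul(Rational(1641060100, 10201), -100), 669597), -1) = Pow(Add(Rational(-164106010000, 10201), 669597), -1) = Pow(Rational(-157275451003, 10201), -1) = Rational(-10201, 157275451003)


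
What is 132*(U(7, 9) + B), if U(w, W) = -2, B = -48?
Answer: -6600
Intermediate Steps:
132*(U(7, 9) + B) = 132*(-2 - 48) = 132*(-50) = -6600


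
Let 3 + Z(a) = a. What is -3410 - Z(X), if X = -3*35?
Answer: -3302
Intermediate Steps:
X = -105
Z(a) = -3 + a
-3410 - Z(X) = -3410 - (-3 - 105) = -3410 - 1*(-108) = -3410 + 108 = -3302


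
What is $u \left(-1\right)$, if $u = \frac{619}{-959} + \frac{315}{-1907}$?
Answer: $\frac{1482518}{1828813} \approx 0.81065$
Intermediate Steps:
$u = - \frac{1482518}{1828813}$ ($u = 619 \left(- \frac{1}{959}\right) + 315 \left(- \frac{1}{1907}\right) = - \frac{619}{959} - \frac{315}{1907} = - \frac{1482518}{1828813} \approx -0.81065$)
$u \left(-1\right) = \left(- \frac{1482518}{1828813}\right) \left(-1\right) = \frac{1482518}{1828813}$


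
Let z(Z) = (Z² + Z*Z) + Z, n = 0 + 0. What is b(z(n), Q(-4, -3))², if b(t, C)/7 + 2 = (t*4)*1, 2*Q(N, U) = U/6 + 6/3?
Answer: 196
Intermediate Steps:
Q(N, U) = 1 + U/12 (Q(N, U) = (U/6 + 6/3)/2 = (U*(⅙) + 6*(⅓))/2 = (U/6 + 2)/2 = (2 + U/6)/2 = 1 + U/12)
n = 0
z(Z) = Z + 2*Z² (z(Z) = (Z² + Z²) + Z = 2*Z² + Z = Z + 2*Z²)
b(t, C) = -14 + 28*t (b(t, C) = -14 + 7*((t*4)*1) = -14 + 7*((4*t)*1) = -14 + 7*(4*t) = -14 + 28*t)
b(z(n), Q(-4, -3))² = (-14 + 28*(0*(1 + 2*0)))² = (-14 + 28*(0*(1 + 0)))² = (-14 + 28*(0*1))² = (-14 + 28*0)² = (-14 + 0)² = (-14)² = 196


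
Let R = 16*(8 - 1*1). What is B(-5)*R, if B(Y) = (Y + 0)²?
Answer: 2800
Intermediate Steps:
R = 112 (R = 16*(8 - 1) = 16*7 = 112)
B(Y) = Y²
B(-5)*R = (-5)²*112 = 25*112 = 2800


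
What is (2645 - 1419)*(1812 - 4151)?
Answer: -2867614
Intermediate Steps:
(2645 - 1419)*(1812 - 4151) = 1226*(-2339) = -2867614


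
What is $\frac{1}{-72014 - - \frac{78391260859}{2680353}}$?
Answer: $- \frac{2680353}{114631680083} \approx -2.3382 \cdot 10^{-5}$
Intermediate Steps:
$\frac{1}{-72014 - - \frac{78391260859}{2680353}} = \frac{1}{-72014 + \left(\left(\left(-13128\right) \left(- \frac{1}{7254}\right) - \frac{7925}{6651}\right) + 29246\right)} = \frac{1}{-72014 + \left(\left(\frac{2188}{1209} - \frac{7925}{6651}\right) + 29246\right)} = \frac{1}{-72014 + \left(\frac{1657021}{2680353} + 29246\right)} = \frac{1}{-72014 + \frac{78391260859}{2680353}} = \frac{1}{- \frac{114631680083}{2680353}} = - \frac{2680353}{114631680083}$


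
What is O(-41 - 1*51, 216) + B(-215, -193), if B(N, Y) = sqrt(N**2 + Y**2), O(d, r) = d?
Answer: -92 + sqrt(83474) ≈ 196.92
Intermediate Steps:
O(-41 - 1*51, 216) + B(-215, -193) = (-41 - 1*51) + sqrt((-215)**2 + (-193)**2) = (-41 - 51) + sqrt(46225 + 37249) = -92 + sqrt(83474)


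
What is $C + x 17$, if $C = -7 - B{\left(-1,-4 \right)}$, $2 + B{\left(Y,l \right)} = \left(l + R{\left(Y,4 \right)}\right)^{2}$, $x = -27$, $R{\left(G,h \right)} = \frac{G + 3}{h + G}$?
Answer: $- \frac{4276}{9} \approx -475.11$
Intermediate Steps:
$R{\left(G,h \right)} = \frac{3 + G}{G + h}$
$B{\left(Y,l \right)} = -2 + \left(l + \frac{3 + Y}{4 + Y}\right)^{2}$ ($B{\left(Y,l \right)} = -2 + \left(l + \frac{3 + Y}{Y + 4}\right)^{2} = -2 + \left(l + \frac{3 + Y}{4 + Y}\right)^{2}$)
$C = - \frac{145}{9}$ ($C = -7 - \left(-2 + \frac{\left(3 - 1 + 4 \left(-4\right) - -4\right)^{2}}{\left(4 - 1\right)^{2}}\right) = -7 - \left(-2 + \frac{\left(3 - 1 - 16 + 4\right)^{2}}{9}\right) = -7 - \left(-2 + \frac{\left(-10\right)^{2}}{9}\right) = -7 - \left(-2 + \frac{1}{9} \cdot 100\right) = -7 - \left(-2 + \frac{100}{9}\right) = -7 - \frac{82}{9} = - \frac{145}{9} \approx -16.111$)
$C + x 17 = - \frac{145}{9} - 459 = - \frac{4276}{9}$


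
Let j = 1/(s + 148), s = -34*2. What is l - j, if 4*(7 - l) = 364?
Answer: -6721/80 ≈ -84.012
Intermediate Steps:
l = -84 (l = 7 - ¼*364 = 7 - 91 = -84)
s = -68
j = 1/80 (j = 1/(-68 + 148) = 1/80 ≈ 0.012500)
l - j = -84 - 1*1/80 = -84 - 1/80 = -6721/80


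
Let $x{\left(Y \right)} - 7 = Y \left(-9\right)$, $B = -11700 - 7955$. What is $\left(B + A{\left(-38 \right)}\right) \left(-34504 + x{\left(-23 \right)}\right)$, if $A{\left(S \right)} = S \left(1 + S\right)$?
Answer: $625758210$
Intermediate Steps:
$B = -19655$
$x{\left(Y \right)} = 7 - 9 Y$ ($x{\left(Y \right)} = 7 + Y \left(-9\right) = 7 - 9 Y$)
$\left(B + A{\left(-38 \right)}\right) \left(-34504 + x{\left(-23 \right)}\right) = \left(-19655 - 38 \left(1 - 38\right)\right) \left(-34504 + \left(7 - -207\right)\right) = \left(-19655 - -1406\right) \left(-34504 + \left(7 + 207\right)\right) = \left(-19655 + 1406\right) \left(-34504 + 214\right) = \left(-18249\right) \left(-34290\right) = 625758210$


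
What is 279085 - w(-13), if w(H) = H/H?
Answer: 279084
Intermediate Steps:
w(H) = 1
279085 - w(-13) = 279085 - 1*1 = 279085 - 1 = 279084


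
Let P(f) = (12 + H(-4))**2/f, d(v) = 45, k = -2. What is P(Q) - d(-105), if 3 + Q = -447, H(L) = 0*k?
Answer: -1133/25 ≈ -45.320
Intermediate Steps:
H(L) = 0 (H(L) = 0*(-2) = 0)
Q = -450 (Q = -3 - 447 = -450)
P(f) = 144/f (P(f) = (12 + 0)**2/f = 12**2/f = 144/f)
P(Q) - d(-105) = 144/(-450) - 1*45 = 144*(-1/450) - 45 = -8/25 - 45 = -1133/25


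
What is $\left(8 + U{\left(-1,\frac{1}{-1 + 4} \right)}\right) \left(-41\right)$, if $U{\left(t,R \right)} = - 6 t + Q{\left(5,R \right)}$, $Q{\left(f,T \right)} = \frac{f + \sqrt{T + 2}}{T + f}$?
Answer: $- \frac{9799}{16} - \frac{41 \sqrt{21}}{16} \approx -624.18$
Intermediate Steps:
$Q{\left(f,T \right)} = \frac{f + \sqrt{2 + T}}{T + f}$
$U{\left(t,R \right)} = - 6 t + \frac{5 + \sqrt{2 + R}}{5 + R}$ ($U{\left(t,R \right)} = - 6 t + \frac{5 + \sqrt{2 + R}}{R + 5} = - 6 t + \frac{5 + \sqrt{2 + R}}{5 + R}$)
$\left(8 + U{\left(-1,\frac{1}{-1 + 4} \right)}\right) \left(-41\right) = \left(8 + \frac{5 + \sqrt{2 + \frac{1}{-1 + 4}} - - 6 \left(5 + \frac{1}{-1 + 4}\right)}{5 + \frac{1}{-1 + 4}}\right) \left(-41\right) = \left(8 + \frac{5 + \sqrt{2 + \frac{1}{3}} - - 6 \left(5 + \frac{1}{3}\right)}{5 + \frac{1}{3}}\right) \left(-41\right) = \left(8 + \frac{5 + \sqrt{\frac{7}{3}} - \left(-6\right) \frac{16}{3}}{\frac{16}{3}}\right) \left(-41\right) = \left(8 + \frac{3 \left(5 + \frac{\sqrt{21}}{3} + 32\right)}{16}\right) \left(-41\right) = \left(8 + \frac{3 \left(37 + \frac{\sqrt{21}}{3}\right)}{16}\right) \left(-41\right) = \left(8 + \left(\frac{111}{16} + \frac{\sqrt{21}}{16}\right)\right) \left(-41\right) = \left(\frac{239}{16} + \frac{\sqrt{21}}{16}\right) \left(-41\right) = - \frac{9799}{16} - \frac{41 \sqrt{21}}{16}$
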